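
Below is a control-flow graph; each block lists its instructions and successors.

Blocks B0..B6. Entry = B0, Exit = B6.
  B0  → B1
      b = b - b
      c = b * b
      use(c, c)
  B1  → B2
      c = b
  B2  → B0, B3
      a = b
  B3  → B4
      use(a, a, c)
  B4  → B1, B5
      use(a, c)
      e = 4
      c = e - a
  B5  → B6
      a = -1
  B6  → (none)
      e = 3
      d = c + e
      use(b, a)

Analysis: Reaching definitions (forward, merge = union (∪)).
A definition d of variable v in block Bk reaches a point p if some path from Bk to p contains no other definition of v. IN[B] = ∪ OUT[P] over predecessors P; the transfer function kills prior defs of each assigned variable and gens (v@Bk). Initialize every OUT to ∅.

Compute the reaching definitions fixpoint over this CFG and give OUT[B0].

Per-block solution:
  B0:  IN={a@B2, b@B0, c@B1, e@B4}  OUT={a@B2, b@B0, c@B0, e@B4}
  B1:  IN={a@B2, b@B0, c@B0, c@B4, e@B4}  OUT={a@B2, b@B0, c@B1, e@B4}
  B2:  IN={a@B2, b@B0, c@B1, e@B4}  OUT={a@B2, b@B0, c@B1, e@B4}
  B3:  IN={a@B2, b@B0, c@B1, e@B4}  OUT={a@B2, b@B0, c@B1, e@B4}
  B4:  IN={a@B2, b@B0, c@B1, e@B4}  OUT={a@B2, b@B0, c@B4, e@B4}
  B5:  IN={a@B2, b@B0, c@B4, e@B4}  OUT={a@B5, b@B0, c@B4, e@B4}
  B6:  IN={a@B5, b@B0, c@B4, e@B4}  OUT={a@B5, b@B0, c@B4, d@B6, e@B6}

Merge at B0 (entry node, so the boundary value {} is joined with the incoming edge(s)): IN[B0] = {} ⊔ OUT[B2] = {a@B2, b@B0, c@B1, e@B4}
Applying B0's transfer function to that IN value gives OUT[B0] (row B0 above).

Answer: {a@B2, b@B0, c@B0, e@B4}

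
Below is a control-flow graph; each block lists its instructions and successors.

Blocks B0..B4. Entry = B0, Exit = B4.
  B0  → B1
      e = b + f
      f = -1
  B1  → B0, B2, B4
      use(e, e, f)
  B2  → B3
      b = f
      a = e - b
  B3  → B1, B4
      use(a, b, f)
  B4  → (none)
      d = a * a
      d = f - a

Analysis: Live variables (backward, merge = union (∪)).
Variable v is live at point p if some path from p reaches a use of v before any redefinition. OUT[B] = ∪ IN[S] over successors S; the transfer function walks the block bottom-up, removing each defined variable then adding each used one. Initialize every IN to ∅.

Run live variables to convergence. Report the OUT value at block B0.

Answer: {a, b, e, f}

Derivation:
Per-block solution:
  B0:   IN={a, b, f}   OUT={a, b, e, f}
  B1:   IN={a, b, e, f}   OUT={a, b, e, f}
  B2:   IN={e, f}   OUT={a, b, e, f}
  B3:   IN={a, b, e, f}   OUT={a, b, e, f}
  B4:   IN={a, f}   OUT={}

Merge at B0: OUT[B0] = IN[B1] = {a, b, e, f}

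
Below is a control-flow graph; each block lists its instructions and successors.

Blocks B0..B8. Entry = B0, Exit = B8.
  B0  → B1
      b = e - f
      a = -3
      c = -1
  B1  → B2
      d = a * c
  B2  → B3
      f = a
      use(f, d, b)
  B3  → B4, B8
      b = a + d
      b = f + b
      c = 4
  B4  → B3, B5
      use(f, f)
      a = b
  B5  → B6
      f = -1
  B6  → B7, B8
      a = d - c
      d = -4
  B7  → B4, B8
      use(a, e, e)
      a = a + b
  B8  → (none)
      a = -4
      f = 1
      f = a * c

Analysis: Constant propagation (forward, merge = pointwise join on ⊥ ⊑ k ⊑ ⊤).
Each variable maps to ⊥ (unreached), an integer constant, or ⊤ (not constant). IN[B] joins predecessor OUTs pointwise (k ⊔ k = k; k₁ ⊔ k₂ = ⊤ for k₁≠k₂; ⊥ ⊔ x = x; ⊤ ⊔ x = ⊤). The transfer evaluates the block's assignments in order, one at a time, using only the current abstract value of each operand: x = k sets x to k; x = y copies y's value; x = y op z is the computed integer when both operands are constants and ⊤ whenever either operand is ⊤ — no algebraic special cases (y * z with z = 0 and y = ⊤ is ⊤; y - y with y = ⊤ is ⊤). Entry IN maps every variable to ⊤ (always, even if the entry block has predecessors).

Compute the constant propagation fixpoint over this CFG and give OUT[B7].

Answer: {a: ⊤, b: ⊤, c: 4, d: -4, e: ⊤, f: -1}

Working:
Per-block solution:
  B0:  IN=(all ⊤)  OUT={a:-3, c:-1; rest ⊤}
  B1:  IN={a:-3, c:-1; rest ⊤}  OUT={a:-3, c:-1, d:3; rest ⊤}
  B2:  IN={a:-3, c:-1, d:3; rest ⊤}  OUT={a:-3, c:-1, d:3, f:-3; rest ⊤}
  B3:  IN=(all ⊤)  OUT={c:4; rest ⊤}
  B4:  IN={c:4; rest ⊤}  OUT={c:4; rest ⊤}
  B5:  IN={c:4; rest ⊤}  OUT={c:4, f:-1; rest ⊤}
  B6:  IN={c:4, f:-1; rest ⊤}  OUT={c:4, d:-4, f:-1; rest ⊤}
  B7:  IN={c:4, d:-4, f:-1; rest ⊤}  OUT={c:4, d:-4, f:-1; rest ⊤}
  B8:  IN={c:4; rest ⊤}  OUT={a:-4, c:4, f:-16; rest ⊤}

Merge at B7: IN[B7] = OUT[B6] = {a: ⊤, b: ⊤, c: 4, d: -4, e: ⊤, f: -1}
Applying B7's transfer function to that IN value gives OUT[B7] (row B7 above).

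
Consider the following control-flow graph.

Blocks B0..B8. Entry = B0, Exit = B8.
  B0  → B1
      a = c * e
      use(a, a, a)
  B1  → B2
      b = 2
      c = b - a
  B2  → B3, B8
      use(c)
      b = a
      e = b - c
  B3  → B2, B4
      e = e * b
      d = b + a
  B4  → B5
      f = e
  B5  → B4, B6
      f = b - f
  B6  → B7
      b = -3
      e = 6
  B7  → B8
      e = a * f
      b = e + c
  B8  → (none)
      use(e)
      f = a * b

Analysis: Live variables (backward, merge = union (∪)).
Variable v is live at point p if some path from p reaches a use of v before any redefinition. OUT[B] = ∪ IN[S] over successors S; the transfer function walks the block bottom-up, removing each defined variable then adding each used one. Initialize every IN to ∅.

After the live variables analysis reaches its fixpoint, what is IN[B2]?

Answer: {a, c}

Trace:
Per-block solution:
  B0:  IN={c, e}  OUT={a}
  B1:  IN={a}  OUT={a, c}
  B2:  IN={a, c}  OUT={a, b, c, e}
  B3:  IN={a, b, c, e}  OUT={a, b, c, e}
  B4:  IN={a, b, c, e}  OUT={a, b, c, e, f}
  B5:  IN={a, b, c, e, f}  OUT={a, b, c, e, f}
  B6:  IN={a, c, f}  OUT={a, c, f}
  B7:  IN={a, c, f}  OUT={a, b, e}
  B8:  IN={a, b, e}  OUT={}

Merge at B2: OUT[B2] = IN[B3] ⊔ IN[B8] = {a, b, c, e}
Applying B2's transfer function to that OUT value gives IN[B2] (row B2 above).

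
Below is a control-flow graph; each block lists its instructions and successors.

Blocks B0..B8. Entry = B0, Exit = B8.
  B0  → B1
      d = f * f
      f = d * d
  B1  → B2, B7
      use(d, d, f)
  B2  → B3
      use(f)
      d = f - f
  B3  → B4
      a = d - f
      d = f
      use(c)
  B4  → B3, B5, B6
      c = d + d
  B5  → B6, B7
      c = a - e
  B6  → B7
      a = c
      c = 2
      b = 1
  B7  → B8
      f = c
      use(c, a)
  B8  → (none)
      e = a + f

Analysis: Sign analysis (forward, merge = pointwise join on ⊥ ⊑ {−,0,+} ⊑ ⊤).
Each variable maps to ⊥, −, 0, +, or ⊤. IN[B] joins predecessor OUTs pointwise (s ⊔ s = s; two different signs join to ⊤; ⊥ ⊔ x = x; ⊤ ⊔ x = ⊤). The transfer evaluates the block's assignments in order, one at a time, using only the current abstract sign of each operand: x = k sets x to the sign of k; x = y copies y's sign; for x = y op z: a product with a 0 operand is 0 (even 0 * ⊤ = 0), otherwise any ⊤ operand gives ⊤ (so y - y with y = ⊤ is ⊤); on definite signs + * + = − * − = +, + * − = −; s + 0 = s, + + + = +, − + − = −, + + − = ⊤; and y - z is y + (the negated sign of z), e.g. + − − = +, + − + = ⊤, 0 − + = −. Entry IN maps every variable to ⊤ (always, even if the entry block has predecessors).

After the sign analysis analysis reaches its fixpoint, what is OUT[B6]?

Fixpoint table:
  B0:   IN=(all ⊤)   OUT=(all ⊤)
  B1:   IN=(all ⊤)   OUT=(all ⊤)
  B2:   IN=(all ⊤)   OUT=(all ⊤)
  B3:   IN=(all ⊤)   OUT=(all ⊤)
  B4:   IN=(all ⊤)   OUT=(all ⊤)
  B5:   IN=(all ⊤)   OUT=(all ⊤)
  B6:   IN=(all ⊤)   OUT={b:+, c:+; rest ⊤}
  B7:   IN=(all ⊤)   OUT=(all ⊤)
  B8:   IN=(all ⊤)   OUT=(all ⊤)

Merge at B6: IN[B6] = OUT[B4] ⊔ OUT[B5] = {a: ⊤, b: ⊤, c: ⊤, d: ⊤, e: ⊤, f: ⊤}
Applying B6's transfer function to that IN value gives OUT[B6] (row B6 above).

Answer: {a: ⊤, b: +, c: +, d: ⊤, e: ⊤, f: ⊤}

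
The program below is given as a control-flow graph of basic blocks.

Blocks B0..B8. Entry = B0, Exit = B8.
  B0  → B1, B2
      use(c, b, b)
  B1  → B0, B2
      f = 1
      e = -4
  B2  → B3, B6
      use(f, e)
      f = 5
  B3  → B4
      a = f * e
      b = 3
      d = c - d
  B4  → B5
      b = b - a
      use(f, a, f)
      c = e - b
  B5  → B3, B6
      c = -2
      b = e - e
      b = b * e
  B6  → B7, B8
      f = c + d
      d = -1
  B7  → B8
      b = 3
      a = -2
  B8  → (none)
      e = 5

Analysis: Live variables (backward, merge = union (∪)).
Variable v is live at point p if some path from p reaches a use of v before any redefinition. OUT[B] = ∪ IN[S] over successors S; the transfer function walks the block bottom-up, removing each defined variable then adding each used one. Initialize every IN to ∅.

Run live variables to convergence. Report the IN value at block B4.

Converged values:
  B0: | IN={b, c, d, e, f} | OUT={b, c, d, e, f}
  B1: | IN={b, c, d} | OUT={b, c, d, e, f}
  B2: | IN={c, d, e, f} | OUT={c, d, e, f}
  B3: | IN={c, d, e, f} | OUT={a, b, d, e, f}
  B4: | IN={a, b, d, e, f} | OUT={d, e, f}
  B5: | IN={d, e, f} | OUT={c, d, e, f}
  B6: | IN={c, d} | OUT={}
  B7: | IN={} | OUT={}
  B8: | IN={} | OUT={}

Merge at B4: OUT[B4] = IN[B5] = {d, e, f}
Applying B4's transfer function to that OUT value gives IN[B4] (row B4 above).

Answer: {a, b, d, e, f}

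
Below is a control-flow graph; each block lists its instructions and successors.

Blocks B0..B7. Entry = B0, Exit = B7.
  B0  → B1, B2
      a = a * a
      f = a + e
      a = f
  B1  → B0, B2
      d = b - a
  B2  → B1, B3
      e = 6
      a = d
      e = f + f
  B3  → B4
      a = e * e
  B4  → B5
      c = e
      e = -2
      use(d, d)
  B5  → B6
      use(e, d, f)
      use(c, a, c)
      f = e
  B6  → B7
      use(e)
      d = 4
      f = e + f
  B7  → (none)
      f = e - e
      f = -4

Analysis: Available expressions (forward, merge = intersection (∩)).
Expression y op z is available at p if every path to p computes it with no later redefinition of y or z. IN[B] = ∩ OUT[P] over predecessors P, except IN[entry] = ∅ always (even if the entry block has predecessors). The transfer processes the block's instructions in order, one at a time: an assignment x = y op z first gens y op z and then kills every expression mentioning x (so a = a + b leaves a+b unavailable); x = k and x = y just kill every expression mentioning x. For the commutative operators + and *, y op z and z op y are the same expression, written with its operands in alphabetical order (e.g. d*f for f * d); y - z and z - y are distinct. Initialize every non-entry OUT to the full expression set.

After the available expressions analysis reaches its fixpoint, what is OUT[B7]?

Answer: {e-e}

Derivation:
Converged values:
  B0: | IN={} | OUT={}
  B1: | IN={} | OUT={b-a}
  B2: | IN={} | OUT={f+f}
  B3: | IN={f+f} | OUT={e*e, f+f}
  B4: | IN={e*e, f+f} | OUT={f+f}
  B5: | IN={f+f} | OUT={}
  B6: | IN={} | OUT={}
  B7: | IN={} | OUT={e-e}

Merge at B7: IN[B7] = OUT[B6] = {}
Applying B7's transfer function to that IN value gives OUT[B7] (row B7 above).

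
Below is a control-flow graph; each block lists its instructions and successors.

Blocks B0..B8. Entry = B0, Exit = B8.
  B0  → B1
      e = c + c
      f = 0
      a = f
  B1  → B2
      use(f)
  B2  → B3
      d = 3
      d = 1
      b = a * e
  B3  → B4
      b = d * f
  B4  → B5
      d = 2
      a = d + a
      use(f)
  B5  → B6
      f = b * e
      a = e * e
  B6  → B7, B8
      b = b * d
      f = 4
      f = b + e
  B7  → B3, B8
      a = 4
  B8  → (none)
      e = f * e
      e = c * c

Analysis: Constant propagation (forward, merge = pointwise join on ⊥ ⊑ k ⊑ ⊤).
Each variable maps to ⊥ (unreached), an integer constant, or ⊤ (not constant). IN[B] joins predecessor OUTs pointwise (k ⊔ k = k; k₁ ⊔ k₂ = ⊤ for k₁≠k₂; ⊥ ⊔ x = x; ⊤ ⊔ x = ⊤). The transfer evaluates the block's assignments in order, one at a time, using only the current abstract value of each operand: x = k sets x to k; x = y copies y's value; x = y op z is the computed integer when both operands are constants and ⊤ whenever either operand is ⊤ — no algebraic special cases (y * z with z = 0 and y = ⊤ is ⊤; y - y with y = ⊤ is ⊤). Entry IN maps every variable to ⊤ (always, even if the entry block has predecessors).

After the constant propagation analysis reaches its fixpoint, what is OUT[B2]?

Answer: {a: 0, b: ⊤, c: ⊤, d: 1, e: ⊤, f: 0}

Derivation:
Converged values:
  B0: | IN=(all ⊤) | OUT={a:0, f:0; rest ⊤}
  B1: | IN={a:0, f:0; rest ⊤} | OUT={a:0, f:0; rest ⊤}
  B2: | IN={a:0, f:0; rest ⊤} | OUT={a:0, d:1, f:0; rest ⊤}
  B3: | IN=(all ⊤) | OUT=(all ⊤)
  B4: | IN=(all ⊤) | OUT={d:2; rest ⊤}
  B5: | IN={d:2; rest ⊤} | OUT={d:2; rest ⊤}
  B6: | IN={d:2; rest ⊤} | OUT={d:2; rest ⊤}
  B7: | IN={d:2; rest ⊤} | OUT={a:4, d:2; rest ⊤}
  B8: | IN={d:2; rest ⊤} | OUT={d:2; rest ⊤}

Merge at B2: IN[B2] = OUT[B1] = {a: 0, b: ⊤, c: ⊤, d: ⊤, e: ⊤, f: 0}
Applying B2's transfer function to that IN value gives OUT[B2] (row B2 above).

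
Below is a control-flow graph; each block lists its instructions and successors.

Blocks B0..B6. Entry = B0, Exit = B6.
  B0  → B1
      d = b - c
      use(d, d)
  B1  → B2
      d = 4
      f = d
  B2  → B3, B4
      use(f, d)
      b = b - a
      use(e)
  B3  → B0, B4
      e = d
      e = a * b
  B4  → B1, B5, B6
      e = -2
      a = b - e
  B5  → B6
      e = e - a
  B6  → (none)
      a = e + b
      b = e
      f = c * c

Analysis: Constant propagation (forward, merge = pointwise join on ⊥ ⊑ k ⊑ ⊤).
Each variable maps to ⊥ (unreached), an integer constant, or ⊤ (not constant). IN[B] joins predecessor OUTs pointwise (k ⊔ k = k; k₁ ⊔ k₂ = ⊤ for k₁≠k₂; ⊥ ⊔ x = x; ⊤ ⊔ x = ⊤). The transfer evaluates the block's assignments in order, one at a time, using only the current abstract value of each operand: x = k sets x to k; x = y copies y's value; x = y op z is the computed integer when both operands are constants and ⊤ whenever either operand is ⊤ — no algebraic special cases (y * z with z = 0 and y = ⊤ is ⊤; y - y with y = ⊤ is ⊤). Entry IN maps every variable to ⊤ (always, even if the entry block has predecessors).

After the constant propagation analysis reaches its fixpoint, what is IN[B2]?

Answer: {a: ⊤, b: ⊤, c: ⊤, d: 4, e: ⊤, f: 4}

Working:
Per-block solution:
  B0:  IN=(all ⊤)  OUT=(all ⊤)
  B1:  IN=(all ⊤)  OUT={d:4, f:4; rest ⊤}
  B2:  IN={d:4, f:4; rest ⊤}  OUT={d:4, f:4; rest ⊤}
  B3:  IN={d:4, f:4; rest ⊤}  OUT={d:4, f:4; rest ⊤}
  B4:  IN={d:4, f:4; rest ⊤}  OUT={d:4, e:-2, f:4; rest ⊤}
  B5:  IN={d:4, e:-2, f:4; rest ⊤}  OUT={d:4, f:4; rest ⊤}
  B6:  IN={d:4, f:4; rest ⊤}  OUT={d:4; rest ⊤}

Merge at B2: IN[B2] = OUT[B1] = {a: ⊤, b: ⊤, c: ⊤, d: 4, e: ⊤, f: 4}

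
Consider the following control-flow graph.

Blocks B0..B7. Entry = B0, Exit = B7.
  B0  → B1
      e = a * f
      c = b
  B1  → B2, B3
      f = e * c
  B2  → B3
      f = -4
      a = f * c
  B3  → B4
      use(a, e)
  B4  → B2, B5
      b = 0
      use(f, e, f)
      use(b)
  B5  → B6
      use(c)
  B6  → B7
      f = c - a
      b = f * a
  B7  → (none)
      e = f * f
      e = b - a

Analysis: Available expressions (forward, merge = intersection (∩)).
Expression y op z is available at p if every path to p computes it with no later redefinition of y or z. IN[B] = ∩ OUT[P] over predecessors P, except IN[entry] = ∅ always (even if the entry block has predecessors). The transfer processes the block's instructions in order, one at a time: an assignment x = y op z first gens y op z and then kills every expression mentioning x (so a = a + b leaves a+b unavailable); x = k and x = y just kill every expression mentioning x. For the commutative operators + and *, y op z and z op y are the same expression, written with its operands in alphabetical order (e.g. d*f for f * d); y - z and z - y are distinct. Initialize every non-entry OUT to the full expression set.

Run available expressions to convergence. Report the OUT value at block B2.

Fixpoint table:
  B0:   IN={}   OUT={a*f}
  B1:   IN={a*f}   OUT={c*e}
  B2:   IN={c*e}   OUT={c*e, c*f}
  B3:   IN={c*e}   OUT={c*e}
  B4:   IN={c*e}   OUT={c*e}
  B5:   IN={c*e}   OUT={c*e}
  B6:   IN={c*e}   OUT={a*f, c*e, c-a}
  B7:   IN={a*f, c*e, c-a}   OUT={a*f, b-a, c-a, f*f}

Merge at B2: IN[B2] = OUT[B1] ∩ OUT[B4] = {c*e}
Applying B2's transfer function to that IN value gives OUT[B2] (row B2 above).

Answer: {c*e, c*f}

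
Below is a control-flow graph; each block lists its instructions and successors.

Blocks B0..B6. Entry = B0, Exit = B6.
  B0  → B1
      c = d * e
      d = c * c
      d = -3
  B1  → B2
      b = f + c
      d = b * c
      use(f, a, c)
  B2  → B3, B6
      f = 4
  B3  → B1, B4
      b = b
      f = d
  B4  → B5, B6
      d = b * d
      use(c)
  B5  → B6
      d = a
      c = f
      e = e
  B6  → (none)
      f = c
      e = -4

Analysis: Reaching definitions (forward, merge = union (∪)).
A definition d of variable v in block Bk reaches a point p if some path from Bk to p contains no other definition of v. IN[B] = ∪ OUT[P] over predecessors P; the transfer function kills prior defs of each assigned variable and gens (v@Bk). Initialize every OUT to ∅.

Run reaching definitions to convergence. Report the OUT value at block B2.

Fixpoint table:
  B0:  IN={}  OUT={c@B0, d@B0}
  B1:  IN={b@B3, c@B0, d@B0, d@B1, f@B3}  OUT={b@B1, c@B0, d@B1, f@B3}
  B2:  IN={b@B1, c@B0, d@B1, f@B3}  OUT={b@B1, c@B0, d@B1, f@B2}
  B3:  IN={b@B1, c@B0, d@B1, f@B2}  OUT={b@B3, c@B0, d@B1, f@B3}
  B4:  IN={b@B3, c@B0, d@B1, f@B3}  OUT={b@B3, c@B0, d@B4, f@B3}
  B5:  IN={b@B3, c@B0, d@B4, f@B3}  OUT={b@B3, c@B5, d@B5, e@B5, f@B3}
  B6:  IN={b@B1, b@B3, c@B0, c@B5, d@B1, d@B4, d@B5, e@B5, f@B2, f@B3}  OUT={b@B1, b@B3, c@B0, c@B5, d@B1, d@B4, d@B5, e@B6, f@B6}

Merge at B2: IN[B2] = OUT[B1] = {b@B1, c@B0, d@B1, f@B3}
Applying B2's transfer function to that IN value gives OUT[B2] (row B2 above).

Answer: {b@B1, c@B0, d@B1, f@B2}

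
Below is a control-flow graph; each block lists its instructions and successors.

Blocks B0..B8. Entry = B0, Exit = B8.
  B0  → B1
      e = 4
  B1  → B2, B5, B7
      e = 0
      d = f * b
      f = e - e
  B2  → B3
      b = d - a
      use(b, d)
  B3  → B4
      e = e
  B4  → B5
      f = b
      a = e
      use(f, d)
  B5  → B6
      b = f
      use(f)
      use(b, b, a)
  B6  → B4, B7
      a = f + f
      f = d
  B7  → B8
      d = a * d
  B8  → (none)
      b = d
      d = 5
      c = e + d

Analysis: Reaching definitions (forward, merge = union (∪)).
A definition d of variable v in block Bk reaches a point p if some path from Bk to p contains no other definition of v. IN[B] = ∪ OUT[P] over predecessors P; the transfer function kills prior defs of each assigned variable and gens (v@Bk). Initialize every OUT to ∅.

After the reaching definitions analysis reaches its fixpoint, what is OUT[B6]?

Answer: {a@B6, b@B5, d@B1, e@B1, e@B3, f@B6}

Working:
Per-block solution:
  B0:   IN={}   OUT={e@B0}
  B1:   IN={e@B0}   OUT={d@B1, e@B1, f@B1}
  B2:   IN={d@B1, e@B1, f@B1}   OUT={b@B2, d@B1, e@B1, f@B1}
  B3:   IN={b@B2, d@B1, e@B1, f@B1}   OUT={b@B2, d@B1, e@B3, f@B1}
  B4:   IN={a@B6, b@B2, b@B5, d@B1, e@B1, e@B3, f@B1, f@B6}   OUT={a@B4, b@B2, b@B5, d@B1, e@B1, e@B3, f@B4}
  B5:   IN={a@B4, b@B2, b@B5, d@B1, e@B1, e@B3, f@B1, f@B4}   OUT={a@B4, b@B5, d@B1, e@B1, e@B3, f@B1, f@B4}
  B6:   IN={a@B4, b@B5, d@B1, e@B1, e@B3, f@B1, f@B4}   OUT={a@B6, b@B5, d@B1, e@B1, e@B3, f@B6}
  B7:   IN={a@B6, b@B5, d@B1, e@B1, e@B3, f@B1, f@B6}   OUT={a@B6, b@B5, d@B7, e@B1, e@B3, f@B1, f@B6}
  B8:   IN={a@B6, b@B5, d@B7, e@B1, e@B3, f@B1, f@B6}   OUT={a@B6, b@B8, c@B8, d@B8, e@B1, e@B3, f@B1, f@B6}

Merge at B6: IN[B6] = OUT[B5] = {a@B4, b@B5, d@B1, e@B1, e@B3, f@B1, f@B4}
Applying B6's transfer function to that IN value gives OUT[B6] (row B6 above).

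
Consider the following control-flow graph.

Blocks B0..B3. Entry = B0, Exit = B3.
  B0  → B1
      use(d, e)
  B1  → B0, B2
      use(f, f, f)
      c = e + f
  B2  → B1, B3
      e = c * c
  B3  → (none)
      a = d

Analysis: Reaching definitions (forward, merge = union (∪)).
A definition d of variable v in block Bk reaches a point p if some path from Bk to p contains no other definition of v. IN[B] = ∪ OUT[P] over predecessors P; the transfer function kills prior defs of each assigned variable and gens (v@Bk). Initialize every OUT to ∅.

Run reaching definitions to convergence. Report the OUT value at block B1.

Answer: {c@B1, e@B2}

Derivation:
Per-block solution:
  B0:   IN={c@B1, e@B2}   OUT={c@B1, e@B2}
  B1:   IN={c@B1, e@B2}   OUT={c@B1, e@B2}
  B2:   IN={c@B1, e@B2}   OUT={c@B1, e@B2}
  B3:   IN={c@B1, e@B2}   OUT={a@B3, c@B1, e@B2}

Merge at B1: IN[B1] = OUT[B0] ⊔ OUT[B2] = {c@B1, e@B2}
Applying B1's transfer function to that IN value gives OUT[B1] (row B1 above).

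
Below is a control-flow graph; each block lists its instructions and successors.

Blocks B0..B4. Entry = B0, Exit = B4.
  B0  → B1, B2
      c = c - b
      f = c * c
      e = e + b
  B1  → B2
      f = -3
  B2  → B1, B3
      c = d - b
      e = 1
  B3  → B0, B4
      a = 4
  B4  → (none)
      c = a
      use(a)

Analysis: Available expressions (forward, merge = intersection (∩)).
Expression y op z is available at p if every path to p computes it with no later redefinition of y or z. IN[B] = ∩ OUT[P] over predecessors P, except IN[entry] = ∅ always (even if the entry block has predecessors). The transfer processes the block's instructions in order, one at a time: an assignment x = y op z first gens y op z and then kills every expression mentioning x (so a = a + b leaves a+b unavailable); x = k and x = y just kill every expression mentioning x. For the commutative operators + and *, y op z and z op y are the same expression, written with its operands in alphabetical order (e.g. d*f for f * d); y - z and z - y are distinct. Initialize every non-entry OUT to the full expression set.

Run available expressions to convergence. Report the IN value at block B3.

Converged values:
  B0: | IN={} | OUT={c*c}
  B1: | IN={} | OUT={}
  B2: | IN={} | OUT={d-b}
  B3: | IN={d-b} | OUT={d-b}
  B4: | IN={d-b} | OUT={d-b}

Merge at B3: IN[B3] = OUT[B2] = {d-b}

Answer: {d-b}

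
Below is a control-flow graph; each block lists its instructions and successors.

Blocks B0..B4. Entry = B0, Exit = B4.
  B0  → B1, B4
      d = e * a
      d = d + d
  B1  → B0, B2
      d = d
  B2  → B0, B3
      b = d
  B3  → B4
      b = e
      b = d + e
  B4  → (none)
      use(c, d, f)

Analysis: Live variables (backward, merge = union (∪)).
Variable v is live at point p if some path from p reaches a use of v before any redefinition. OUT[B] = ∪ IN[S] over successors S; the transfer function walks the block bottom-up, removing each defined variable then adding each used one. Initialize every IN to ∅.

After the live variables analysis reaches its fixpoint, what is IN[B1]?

Converged values:
  B0: | IN={a, c, e, f} | OUT={a, c, d, e, f}
  B1: | IN={a, c, d, e, f} | OUT={a, c, d, e, f}
  B2: | IN={a, c, d, e, f} | OUT={a, c, d, e, f}
  B3: | IN={c, d, e, f} | OUT={c, d, f}
  B4: | IN={c, d, f} | OUT={}

Merge at B1: OUT[B1] = IN[B0] ⊔ IN[B2] = {a, c, d, e, f}
Applying B1's transfer function to that OUT value gives IN[B1] (row B1 above).

Answer: {a, c, d, e, f}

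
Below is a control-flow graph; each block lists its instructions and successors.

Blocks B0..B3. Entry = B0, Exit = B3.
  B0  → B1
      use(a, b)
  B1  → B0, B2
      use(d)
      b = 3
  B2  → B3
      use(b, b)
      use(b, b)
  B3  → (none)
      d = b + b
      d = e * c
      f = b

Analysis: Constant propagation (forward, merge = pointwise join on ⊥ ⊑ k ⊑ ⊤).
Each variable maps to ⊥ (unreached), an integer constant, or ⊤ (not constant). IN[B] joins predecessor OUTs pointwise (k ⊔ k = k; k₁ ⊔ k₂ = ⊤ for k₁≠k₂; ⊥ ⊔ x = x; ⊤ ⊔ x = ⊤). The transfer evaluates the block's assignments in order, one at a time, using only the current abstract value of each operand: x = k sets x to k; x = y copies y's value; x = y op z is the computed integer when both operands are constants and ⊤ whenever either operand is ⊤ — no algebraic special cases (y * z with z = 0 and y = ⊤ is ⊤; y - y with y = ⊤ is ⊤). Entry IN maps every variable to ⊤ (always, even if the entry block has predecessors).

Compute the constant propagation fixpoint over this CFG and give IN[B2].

Answer: {a: ⊤, b: 3, c: ⊤, d: ⊤, e: ⊤, f: ⊤}

Trace:
Fixpoint table:
  B0:  IN=(all ⊤)  OUT=(all ⊤)
  B1:  IN=(all ⊤)  OUT={b:3; rest ⊤}
  B2:  IN={b:3; rest ⊤}  OUT={b:3; rest ⊤}
  B3:  IN={b:3; rest ⊤}  OUT={b:3, f:3; rest ⊤}

Merge at B2: IN[B2] = OUT[B1] = {a: ⊤, b: 3, c: ⊤, d: ⊤, e: ⊤, f: ⊤}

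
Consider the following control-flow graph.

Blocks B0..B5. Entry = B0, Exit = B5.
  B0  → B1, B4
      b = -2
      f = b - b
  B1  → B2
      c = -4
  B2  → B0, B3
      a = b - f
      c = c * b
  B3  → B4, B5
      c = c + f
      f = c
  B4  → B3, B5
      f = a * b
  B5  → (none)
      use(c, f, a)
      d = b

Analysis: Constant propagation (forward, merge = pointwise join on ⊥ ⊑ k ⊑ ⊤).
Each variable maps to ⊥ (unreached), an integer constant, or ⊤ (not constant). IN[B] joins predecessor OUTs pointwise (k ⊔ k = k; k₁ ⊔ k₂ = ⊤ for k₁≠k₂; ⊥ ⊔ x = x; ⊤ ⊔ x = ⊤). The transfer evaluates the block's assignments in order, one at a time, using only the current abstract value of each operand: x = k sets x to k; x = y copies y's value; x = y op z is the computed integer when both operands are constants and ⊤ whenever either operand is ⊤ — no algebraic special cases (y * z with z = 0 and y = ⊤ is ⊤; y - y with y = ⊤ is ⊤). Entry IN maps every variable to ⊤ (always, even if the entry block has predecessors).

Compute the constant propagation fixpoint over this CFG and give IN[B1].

Answer: {a: ⊤, b: -2, c: ⊤, d: ⊤, e: ⊤, f: 0}

Working:
Converged values:
  B0:   IN=(all ⊤)   OUT={b:-2, f:0; rest ⊤}
  B1:   IN={b:-2, f:0; rest ⊤}   OUT={b:-2, c:-4, f:0; rest ⊤}
  B2:   IN={b:-2, c:-4, f:0; rest ⊤}   OUT={a:-2, b:-2, c:8, f:0; rest ⊤}
  B3:   IN={b:-2; rest ⊤}   OUT={b:-2; rest ⊤}
  B4:   IN={b:-2; rest ⊤}   OUT={b:-2; rest ⊤}
  B5:   IN={b:-2; rest ⊤}   OUT={b:-2, d:-2; rest ⊤}

Merge at B1: IN[B1] = OUT[B0] = {a: ⊤, b: -2, c: ⊤, d: ⊤, e: ⊤, f: 0}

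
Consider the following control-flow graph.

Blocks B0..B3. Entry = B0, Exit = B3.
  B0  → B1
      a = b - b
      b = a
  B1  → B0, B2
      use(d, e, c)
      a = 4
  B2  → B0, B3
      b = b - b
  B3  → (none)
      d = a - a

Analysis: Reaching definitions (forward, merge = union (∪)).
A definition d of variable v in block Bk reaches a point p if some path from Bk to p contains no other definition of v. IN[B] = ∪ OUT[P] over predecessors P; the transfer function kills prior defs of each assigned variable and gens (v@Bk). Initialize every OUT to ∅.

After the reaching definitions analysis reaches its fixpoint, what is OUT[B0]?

Answer: {a@B0, b@B0}

Working:
Per-block solution:
  B0:  IN={a@B1, b@B0, b@B2}  OUT={a@B0, b@B0}
  B1:  IN={a@B0, b@B0}  OUT={a@B1, b@B0}
  B2:  IN={a@B1, b@B0}  OUT={a@B1, b@B2}
  B3:  IN={a@B1, b@B2}  OUT={a@B1, b@B2, d@B3}

Merge at B0 (entry node, so the boundary value {} is joined with the incoming edge(s)): IN[B0] = {} ⊔ OUT[B1] ⊔ OUT[B2] = {a@B1, b@B0, b@B2}
Applying B0's transfer function to that IN value gives OUT[B0] (row B0 above).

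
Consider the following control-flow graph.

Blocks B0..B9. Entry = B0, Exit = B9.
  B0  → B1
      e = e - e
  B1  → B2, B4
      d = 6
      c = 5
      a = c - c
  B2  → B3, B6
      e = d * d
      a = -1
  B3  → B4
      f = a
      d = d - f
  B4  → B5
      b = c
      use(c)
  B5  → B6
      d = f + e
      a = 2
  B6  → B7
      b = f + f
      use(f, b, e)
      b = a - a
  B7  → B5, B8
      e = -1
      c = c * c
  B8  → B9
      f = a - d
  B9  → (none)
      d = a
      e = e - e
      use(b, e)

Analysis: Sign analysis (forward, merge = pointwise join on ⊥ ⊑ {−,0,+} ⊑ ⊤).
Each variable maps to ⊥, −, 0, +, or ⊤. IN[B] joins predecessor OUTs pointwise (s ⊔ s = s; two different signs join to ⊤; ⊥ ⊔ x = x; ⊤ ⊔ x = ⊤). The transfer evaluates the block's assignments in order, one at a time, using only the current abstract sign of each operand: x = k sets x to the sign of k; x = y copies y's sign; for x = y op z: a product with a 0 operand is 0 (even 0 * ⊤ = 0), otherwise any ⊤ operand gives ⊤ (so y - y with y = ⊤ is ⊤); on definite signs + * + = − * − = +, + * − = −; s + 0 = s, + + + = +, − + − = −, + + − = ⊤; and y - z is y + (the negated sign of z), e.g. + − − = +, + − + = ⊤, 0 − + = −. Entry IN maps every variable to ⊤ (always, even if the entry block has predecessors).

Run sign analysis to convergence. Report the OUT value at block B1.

Converged values:
  B0:  IN=(all ⊤)  OUT=(all ⊤)
  B1:  IN=(all ⊤)  OUT={c:+, d:+; rest ⊤}
  B2:  IN={c:+, d:+; rest ⊤}  OUT={a:-, c:+, d:+, e:+; rest ⊤}
  B3:  IN={a:-, c:+, d:+, e:+; rest ⊤}  OUT={a:-, c:+, d:+, e:+, f:-; rest ⊤}
  B4:  IN={c:+, d:+; rest ⊤}  OUT={b:+, c:+, d:+; rest ⊤}
  B5:  IN={c:+; rest ⊤}  OUT={a:+, c:+; rest ⊤}
  B6:  IN={c:+; rest ⊤}  OUT={c:+; rest ⊤}
  B7:  IN={c:+; rest ⊤}  OUT={c:+, e:-; rest ⊤}
  B8:  IN={c:+, e:-; rest ⊤}  OUT={c:+, e:-; rest ⊤}
  B9:  IN={c:+, e:-; rest ⊤}  OUT={c:+; rest ⊤}

Merge at B1: IN[B1] = OUT[B0] = {a: ⊤, b: ⊤, c: ⊤, d: ⊤, e: ⊤, f: ⊤}
Applying B1's transfer function to that IN value gives OUT[B1] (row B1 above).

Answer: {a: ⊤, b: ⊤, c: +, d: +, e: ⊤, f: ⊤}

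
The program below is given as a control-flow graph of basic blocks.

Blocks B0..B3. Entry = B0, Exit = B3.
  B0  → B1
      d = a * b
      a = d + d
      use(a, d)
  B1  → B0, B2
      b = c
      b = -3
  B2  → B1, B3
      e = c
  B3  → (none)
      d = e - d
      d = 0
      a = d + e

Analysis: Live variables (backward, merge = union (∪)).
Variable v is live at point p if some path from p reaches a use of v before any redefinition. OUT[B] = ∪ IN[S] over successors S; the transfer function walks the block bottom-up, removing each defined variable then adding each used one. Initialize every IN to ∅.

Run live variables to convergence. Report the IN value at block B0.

Converged values:
  B0:  IN={a, b, c}  OUT={a, c, d}
  B1:  IN={a, c, d}  OUT={a, b, c, d}
  B2:  IN={a, c, d}  OUT={a, c, d, e}
  B3:  IN={d, e}  OUT={}

Merge at B0: OUT[B0] = IN[B1] = {a, c, d}
Applying B0's transfer function to that OUT value gives IN[B0] (row B0 above).

Answer: {a, b, c}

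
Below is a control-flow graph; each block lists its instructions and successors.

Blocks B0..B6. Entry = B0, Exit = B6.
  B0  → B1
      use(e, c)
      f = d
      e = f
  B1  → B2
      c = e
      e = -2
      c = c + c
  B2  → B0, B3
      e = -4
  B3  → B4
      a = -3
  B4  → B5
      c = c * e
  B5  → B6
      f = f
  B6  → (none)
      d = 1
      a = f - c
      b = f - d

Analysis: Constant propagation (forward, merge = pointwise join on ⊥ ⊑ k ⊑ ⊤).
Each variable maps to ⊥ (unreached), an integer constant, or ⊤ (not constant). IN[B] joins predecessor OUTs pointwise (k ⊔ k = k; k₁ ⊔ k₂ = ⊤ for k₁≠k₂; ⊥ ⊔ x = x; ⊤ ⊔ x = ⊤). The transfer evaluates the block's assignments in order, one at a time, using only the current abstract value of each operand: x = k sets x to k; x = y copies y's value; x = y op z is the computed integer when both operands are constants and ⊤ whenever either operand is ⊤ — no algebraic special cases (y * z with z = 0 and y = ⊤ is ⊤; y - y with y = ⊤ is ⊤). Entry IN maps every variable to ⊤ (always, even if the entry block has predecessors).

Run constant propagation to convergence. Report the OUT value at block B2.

Converged values:
  B0: | IN=(all ⊤) | OUT=(all ⊤)
  B1: | IN=(all ⊤) | OUT={e:-2; rest ⊤}
  B2: | IN={e:-2; rest ⊤} | OUT={e:-4; rest ⊤}
  B3: | IN={e:-4; rest ⊤} | OUT={a:-3, e:-4; rest ⊤}
  B4: | IN={a:-3, e:-4; rest ⊤} | OUT={a:-3, e:-4; rest ⊤}
  B5: | IN={a:-3, e:-4; rest ⊤} | OUT={a:-3, e:-4; rest ⊤}
  B6: | IN={a:-3, e:-4; rest ⊤} | OUT={d:1, e:-4; rest ⊤}

Merge at B2: IN[B2] = OUT[B1] = {a: ⊤, b: ⊤, c: ⊤, d: ⊤, e: -2, f: ⊤}
Applying B2's transfer function to that IN value gives OUT[B2] (row B2 above).

Answer: {a: ⊤, b: ⊤, c: ⊤, d: ⊤, e: -4, f: ⊤}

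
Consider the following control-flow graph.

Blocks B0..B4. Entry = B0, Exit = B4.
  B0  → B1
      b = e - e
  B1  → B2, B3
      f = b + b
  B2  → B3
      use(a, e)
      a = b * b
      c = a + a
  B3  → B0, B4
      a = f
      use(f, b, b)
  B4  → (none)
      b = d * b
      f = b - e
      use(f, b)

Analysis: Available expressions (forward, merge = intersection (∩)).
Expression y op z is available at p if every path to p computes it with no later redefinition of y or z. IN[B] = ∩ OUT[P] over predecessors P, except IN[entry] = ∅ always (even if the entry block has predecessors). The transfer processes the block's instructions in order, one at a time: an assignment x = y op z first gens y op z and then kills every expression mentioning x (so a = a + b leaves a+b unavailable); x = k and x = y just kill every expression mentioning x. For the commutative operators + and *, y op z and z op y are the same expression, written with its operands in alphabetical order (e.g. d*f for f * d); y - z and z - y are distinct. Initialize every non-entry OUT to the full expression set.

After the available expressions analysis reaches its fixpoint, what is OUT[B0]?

Fixpoint table:
  B0:   IN={}   OUT={e-e}
  B1:   IN={e-e}   OUT={b+b, e-e}
  B2:   IN={b+b, e-e}   OUT={a+a, b*b, b+b, e-e}
  B3:   IN={b+b, e-e}   OUT={b+b, e-e}
  B4:   IN={b+b, e-e}   OUT={b-e, e-e}

Merge at B0 (entry node, so the boundary value {} is joined with the incoming edge(s)): IN[B0] = {} ∩ OUT[B3] = {}
Applying B0's transfer function to that IN value gives OUT[B0] (row B0 above).

Answer: {e-e}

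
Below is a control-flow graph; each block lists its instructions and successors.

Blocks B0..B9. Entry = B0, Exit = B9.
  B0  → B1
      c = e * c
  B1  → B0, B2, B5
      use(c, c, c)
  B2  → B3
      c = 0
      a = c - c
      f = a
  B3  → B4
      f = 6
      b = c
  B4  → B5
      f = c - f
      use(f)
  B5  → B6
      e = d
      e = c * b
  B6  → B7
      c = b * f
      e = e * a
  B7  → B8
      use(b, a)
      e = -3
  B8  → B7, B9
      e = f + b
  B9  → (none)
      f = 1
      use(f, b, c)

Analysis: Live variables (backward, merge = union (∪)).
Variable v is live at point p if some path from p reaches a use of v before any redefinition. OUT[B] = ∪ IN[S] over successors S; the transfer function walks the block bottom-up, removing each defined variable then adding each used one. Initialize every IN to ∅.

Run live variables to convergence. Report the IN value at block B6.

Per-block solution:
  B0:  IN={a, b, c, d, e, f}  OUT={a, b, c, d, e, f}
  B1:  IN={a, b, c, d, e, f}  OUT={a, b, c, d, e, f}
  B2:  IN={d}  OUT={a, c, d}
  B3:  IN={a, c, d}  OUT={a, b, c, d, f}
  B4:  IN={a, b, c, d, f}  OUT={a, b, c, d, f}
  B5:  IN={a, b, c, d, f}  OUT={a, b, e, f}
  B6:  IN={a, b, e, f}  OUT={a, b, c, f}
  B7:  IN={a, b, c, f}  OUT={a, b, c, f}
  B8:  IN={a, b, c, f}  OUT={a, b, c, f}
  B9:  IN={b, c}  OUT={}

Merge at B6: OUT[B6] = IN[B7] = {a, b, c, f}
Applying B6's transfer function to that OUT value gives IN[B6] (row B6 above).

Answer: {a, b, e, f}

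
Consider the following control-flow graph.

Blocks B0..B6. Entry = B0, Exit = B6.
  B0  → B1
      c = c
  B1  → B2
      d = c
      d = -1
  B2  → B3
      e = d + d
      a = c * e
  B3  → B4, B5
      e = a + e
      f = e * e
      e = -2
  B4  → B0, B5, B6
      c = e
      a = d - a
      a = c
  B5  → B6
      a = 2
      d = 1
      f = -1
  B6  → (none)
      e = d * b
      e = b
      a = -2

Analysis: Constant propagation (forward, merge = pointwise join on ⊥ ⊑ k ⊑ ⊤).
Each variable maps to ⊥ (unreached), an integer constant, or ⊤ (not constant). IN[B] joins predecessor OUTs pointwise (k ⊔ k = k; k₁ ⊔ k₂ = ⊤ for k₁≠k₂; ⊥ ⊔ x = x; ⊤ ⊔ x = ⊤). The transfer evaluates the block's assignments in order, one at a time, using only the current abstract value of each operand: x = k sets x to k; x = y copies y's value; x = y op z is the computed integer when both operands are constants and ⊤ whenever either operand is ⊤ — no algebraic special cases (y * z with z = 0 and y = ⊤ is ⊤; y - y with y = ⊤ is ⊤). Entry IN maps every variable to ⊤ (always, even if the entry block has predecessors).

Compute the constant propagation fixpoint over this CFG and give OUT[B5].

Answer: {a: 2, b: ⊤, c: ⊤, d: 1, e: -2, f: -1}

Trace:
Converged values:
  B0: | IN=(all ⊤) | OUT=(all ⊤)
  B1: | IN=(all ⊤) | OUT={d:-1; rest ⊤}
  B2: | IN={d:-1; rest ⊤} | OUT={d:-1, e:-2; rest ⊤}
  B3: | IN={d:-1, e:-2; rest ⊤} | OUT={d:-1, e:-2; rest ⊤}
  B4: | IN={d:-1, e:-2; rest ⊤} | OUT={a:-2, c:-2, d:-1, e:-2; rest ⊤}
  B5: | IN={d:-1, e:-2; rest ⊤} | OUT={a:2, d:1, e:-2, f:-1; rest ⊤}
  B6: | IN={e:-2; rest ⊤} | OUT={a:-2; rest ⊤}

Merge at B5: IN[B5] = OUT[B3] ⊔ OUT[B4] = {a: ⊤, b: ⊤, c: ⊤, d: -1, e: -2, f: ⊤}
Applying B5's transfer function to that IN value gives OUT[B5] (row B5 above).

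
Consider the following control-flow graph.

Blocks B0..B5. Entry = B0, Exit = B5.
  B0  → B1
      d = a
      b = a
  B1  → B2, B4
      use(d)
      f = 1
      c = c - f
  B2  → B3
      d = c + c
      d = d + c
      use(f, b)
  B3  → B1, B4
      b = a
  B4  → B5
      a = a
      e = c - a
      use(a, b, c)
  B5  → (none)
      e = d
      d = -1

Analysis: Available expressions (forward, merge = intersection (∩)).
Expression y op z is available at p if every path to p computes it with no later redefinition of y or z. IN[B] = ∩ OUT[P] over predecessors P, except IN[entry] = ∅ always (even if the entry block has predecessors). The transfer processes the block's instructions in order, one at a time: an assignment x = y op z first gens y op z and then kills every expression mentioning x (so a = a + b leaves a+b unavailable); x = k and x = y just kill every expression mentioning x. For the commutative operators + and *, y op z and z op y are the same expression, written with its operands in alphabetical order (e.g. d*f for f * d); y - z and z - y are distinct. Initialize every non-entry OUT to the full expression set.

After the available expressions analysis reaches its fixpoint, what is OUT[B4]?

Fixpoint table:
  B0:  IN={}  OUT={}
  B1:  IN={}  OUT={}
  B2:  IN={}  OUT={c+c}
  B3:  IN={c+c}  OUT={c+c}
  B4:  IN={}  OUT={c-a}
  B5:  IN={c-a}  OUT={c-a}

Merge at B4: IN[B4] = OUT[B1] ∩ OUT[B3] = {}
Applying B4's transfer function to that IN value gives OUT[B4] (row B4 above).

Answer: {c-a}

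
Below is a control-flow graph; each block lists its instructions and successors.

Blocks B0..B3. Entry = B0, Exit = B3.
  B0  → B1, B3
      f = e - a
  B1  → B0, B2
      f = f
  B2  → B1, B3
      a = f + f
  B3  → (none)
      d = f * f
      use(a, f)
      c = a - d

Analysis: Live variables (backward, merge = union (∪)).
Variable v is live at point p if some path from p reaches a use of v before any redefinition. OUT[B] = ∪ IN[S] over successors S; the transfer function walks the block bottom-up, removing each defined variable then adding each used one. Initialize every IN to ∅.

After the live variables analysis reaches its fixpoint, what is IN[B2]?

Answer: {e, f}

Trace:
Per-block solution:
  B0:   IN={a, e}   OUT={a, e, f}
  B1:   IN={a, e, f}   OUT={a, e, f}
  B2:   IN={e, f}   OUT={a, e, f}
  B3:   IN={a, f}   OUT={}

Merge at B2: OUT[B2] = IN[B1] ⊔ IN[B3] = {a, e, f}
Applying B2's transfer function to that OUT value gives IN[B2] (row B2 above).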